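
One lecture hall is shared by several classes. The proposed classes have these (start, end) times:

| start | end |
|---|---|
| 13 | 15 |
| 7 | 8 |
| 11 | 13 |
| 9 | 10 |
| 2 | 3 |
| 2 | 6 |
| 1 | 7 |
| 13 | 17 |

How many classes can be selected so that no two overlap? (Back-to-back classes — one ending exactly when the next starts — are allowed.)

5

Order by finish time; keep every interval that doesn't clash with the previous kept one.
By end time: (2,3), (2,6), (1,7), (7,8), (9,10), (11,13), (13,15), (13,17).
Pick (2,3); next start ≥ 3 → (7,8); next start ≥ 8 → (9,10); next start ≥ 10 → (11,13); next start ≥ 13 → (13,15).
Selected 5 classes.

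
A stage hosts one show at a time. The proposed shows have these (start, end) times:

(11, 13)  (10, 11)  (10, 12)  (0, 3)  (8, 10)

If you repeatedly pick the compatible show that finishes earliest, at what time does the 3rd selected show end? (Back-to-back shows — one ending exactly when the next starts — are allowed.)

Sorted by end: (0,3)  (8,10)  (10,11)  (10,12)  (11,13)
take (0,3); take (8,10); take (10,11); skip (10,12); take (11,13).
Selected: (0,3) (8,10) (10,11) (11,13)

11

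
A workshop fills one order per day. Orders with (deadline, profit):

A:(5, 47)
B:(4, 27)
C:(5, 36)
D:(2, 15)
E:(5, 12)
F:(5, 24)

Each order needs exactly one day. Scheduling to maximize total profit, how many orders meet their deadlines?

5

Sort by profit descending; place each in the latest free slot ≤ its deadline.
Profit order: A=47 C=36 B=27 F=24 D=15 E=12
Assign: A→slot 5, C→slot 4, B→slot 3, F→slot 2, D→slot 1, E skipped.
Slots: [1:D] [2:F] [3:B] [4:C] [5:A]
5 of 6 scheduled.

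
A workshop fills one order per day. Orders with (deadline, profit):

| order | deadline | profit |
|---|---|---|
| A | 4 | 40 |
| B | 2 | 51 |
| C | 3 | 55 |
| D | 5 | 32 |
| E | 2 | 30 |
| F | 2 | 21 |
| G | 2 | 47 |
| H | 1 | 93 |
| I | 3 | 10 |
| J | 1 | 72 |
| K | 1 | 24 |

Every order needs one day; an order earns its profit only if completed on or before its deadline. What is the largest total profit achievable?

271

Take jobs in profit order; each goes to the latest open slot no later than its deadline.
By profit: H(d1,93), J(d1,72), C(d3,55), B(d2,51), G(d2,47), A(d4,40), D(d5,32), E(d2,30), K(d1,24), F(d2,21), I(d3,10)
H→slot 1; J skipped; C→slot 3; B→slot 2; G skipped; A→slot 4; D→slot 5; E skipped; K skipped; F skipped; I skipped.
Profit = 93 + 51 + 55 + 40 + 32 = 271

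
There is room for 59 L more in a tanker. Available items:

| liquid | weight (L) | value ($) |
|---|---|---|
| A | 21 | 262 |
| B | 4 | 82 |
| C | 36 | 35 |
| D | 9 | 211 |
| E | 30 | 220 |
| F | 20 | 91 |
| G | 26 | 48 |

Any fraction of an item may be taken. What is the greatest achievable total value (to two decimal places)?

Greedy by value/weight ratio, highest first.
Order: D (211/9=23.44) > B (82/4=20.50) > A (262/21=12.48) > E (220/30=7.33) > F (91/20=4.55) > G (48/26=1.85) > C (35/36=0.97)
Fill: take D (9 @ 211) → take B (4 @ 82) → take A (21 @ 262) → take 25/30 of E → 183.33; 59/59 used.
Total value = 738.33

738.33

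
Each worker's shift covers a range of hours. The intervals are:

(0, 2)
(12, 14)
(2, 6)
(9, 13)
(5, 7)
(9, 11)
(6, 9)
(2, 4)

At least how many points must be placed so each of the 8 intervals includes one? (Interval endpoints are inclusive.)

Sort by right endpoint; whenever an interval is uncovered, place a point at its right end.
Sorted: [0,2] [2,4] [2,6] [5,7] [6,9] [9,11] [9,13] [12,14]
{[0,2],[2,4],[2,6]} hit by 2; {[5,7],[6,9]} hit by 7; {[9,11],[9,13]} hit by 11; {[12,14]} hit by 14.
Points: 2, 7, 11, 14 (4 total).

4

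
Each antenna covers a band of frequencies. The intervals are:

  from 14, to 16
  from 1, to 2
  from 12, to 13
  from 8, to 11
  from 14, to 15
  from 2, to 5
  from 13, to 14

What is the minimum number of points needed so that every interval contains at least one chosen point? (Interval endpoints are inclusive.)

Sort by right endpoint; whenever an interval is uncovered, place a point at its right end.
By right end: [1,2]  [2,5]  [8,11]  [12,13]  [13,14]  [14,15]  [14,16]
[1,2] uncovered → point at 2; [8,11] uncovered → point at 11; [12,13] uncovered → point at 13; [14,15] uncovered → point at 15.
Points: 2, 11, 13, 15 (4 total).

4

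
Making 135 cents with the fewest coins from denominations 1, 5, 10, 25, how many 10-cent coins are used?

135 − 5×25→10 − 1×10→0
Count of 10: 1

1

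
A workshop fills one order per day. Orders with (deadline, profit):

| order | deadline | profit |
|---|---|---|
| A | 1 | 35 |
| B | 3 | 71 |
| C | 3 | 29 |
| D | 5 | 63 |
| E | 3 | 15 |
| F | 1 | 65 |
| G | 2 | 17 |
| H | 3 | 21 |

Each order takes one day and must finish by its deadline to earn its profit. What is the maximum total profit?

228

Sort by profit descending; place each in the latest free slot ≤ its deadline.
Profit order: B=71 F=65 D=63 A=35 C=29 H=21 G=17 E=15
Assign: B→slot 3, F→slot 1, D→slot 5, A skipped, C→slot 2, H skipped, G skipped, E skipped.
Slots: [1:F] [2:C] [3:B] [5:D]
Profit = 65 + 29 + 71 + 63 = 228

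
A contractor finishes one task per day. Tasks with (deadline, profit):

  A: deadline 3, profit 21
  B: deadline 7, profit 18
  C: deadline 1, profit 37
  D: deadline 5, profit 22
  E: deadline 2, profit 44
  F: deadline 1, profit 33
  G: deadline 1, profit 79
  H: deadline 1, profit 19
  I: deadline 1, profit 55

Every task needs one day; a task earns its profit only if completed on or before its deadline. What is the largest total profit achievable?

Take jobs in profit order; each goes to the latest open slot no later than its deadline.
By profit: G(d1,79), I(d1,55), E(d2,44), C(d1,37), F(d1,33), D(d5,22), A(d3,21), H(d1,19), B(d7,18)
G→slot 1; I skipped; E→slot 2; C skipped; F skipped; D→slot 5; A→slot 3; H skipped; B→slot 7.
Profit = 79 + 44 + 21 + 22 + 18 = 184

184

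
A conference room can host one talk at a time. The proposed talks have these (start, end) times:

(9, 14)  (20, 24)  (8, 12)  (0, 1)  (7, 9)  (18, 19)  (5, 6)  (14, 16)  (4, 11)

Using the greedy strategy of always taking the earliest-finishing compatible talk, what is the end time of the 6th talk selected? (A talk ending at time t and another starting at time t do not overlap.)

By end time: (0,1), (5,6), (7,9), (4,11), (8,12), (9,14), (14,16), (18,19), (20,24).
Pick (0,1); next start ≥ 1 → (5,6); next start ≥ 6 → (7,9); next start ≥ 9 → (9,14); next start ≥ 14 → (14,16); next start ≥ 16 → (18,19); next start ≥ 19 → (20,24).
Selected: (0,1) (5,6) (7,9) (9,14) (14,16) (18,19) (20,24)

19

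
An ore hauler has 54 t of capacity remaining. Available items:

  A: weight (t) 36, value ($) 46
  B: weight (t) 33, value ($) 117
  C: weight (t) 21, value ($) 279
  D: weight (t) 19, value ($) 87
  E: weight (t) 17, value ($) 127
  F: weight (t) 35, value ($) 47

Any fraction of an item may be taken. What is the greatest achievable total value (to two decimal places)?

479.26

Ratios (sorted): C 13.29, E 7.47, D 4.58, B 3.55, F 1.34, A 1.28
take C (21 @ 279); take E (17 @ 127); take 16/19 of D → 73.26. Capacity used 54/54.
Total value = 479.26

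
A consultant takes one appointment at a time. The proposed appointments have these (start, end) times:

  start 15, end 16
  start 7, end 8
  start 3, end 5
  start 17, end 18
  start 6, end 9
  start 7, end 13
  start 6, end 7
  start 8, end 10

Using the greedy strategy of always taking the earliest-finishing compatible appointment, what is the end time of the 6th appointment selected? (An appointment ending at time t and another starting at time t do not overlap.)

18

By end time: (3,5), (6,7), (7,8), (6,9), (8,10), (7,13), (15,16), (17,18).
Pick (3,5); next start ≥ 5 → (6,7); next start ≥ 7 → (7,8); next start ≥ 8 → (8,10); next start ≥ 10 → (15,16); next start ≥ 16 → (17,18).
Selected: (3,5) (6,7) (7,8) (8,10) (15,16) (17,18)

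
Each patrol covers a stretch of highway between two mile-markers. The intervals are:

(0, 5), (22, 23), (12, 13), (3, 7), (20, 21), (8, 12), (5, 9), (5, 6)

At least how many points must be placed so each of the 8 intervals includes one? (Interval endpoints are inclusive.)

Process intervals by earliest right end; each time one isn't hit yet, stab at its right endpoint.
By right end: [0,5]  [5,6]  [3,7]  [5,9]  [8,12]  [12,13]  [20,21]  [22,23]
[0,5] uncovered → point at 5; [8,12] uncovered → point at 12; [20,21] uncovered → point at 21; [22,23] uncovered → point at 23.
Points: 5, 12, 21, 23 (4 total).

4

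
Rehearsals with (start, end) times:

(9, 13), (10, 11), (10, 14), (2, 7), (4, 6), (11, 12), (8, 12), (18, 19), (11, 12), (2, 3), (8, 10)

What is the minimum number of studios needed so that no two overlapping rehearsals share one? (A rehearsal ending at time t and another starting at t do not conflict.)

5

Events (time:±→running): 2:+→1 2:+→2 3:-→1 4:+→2 6:-→1 7:-→0 8:+→1 8:+→2 9:+→3 10:-→2 10:+→3 10:+→4 11:-→3 11:+→4 11:+→5 … peak 5.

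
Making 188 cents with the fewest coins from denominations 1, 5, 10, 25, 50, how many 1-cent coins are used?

3

188 = 3×50 + 1×25 + 1×10 + 3×1
Count of 1: 3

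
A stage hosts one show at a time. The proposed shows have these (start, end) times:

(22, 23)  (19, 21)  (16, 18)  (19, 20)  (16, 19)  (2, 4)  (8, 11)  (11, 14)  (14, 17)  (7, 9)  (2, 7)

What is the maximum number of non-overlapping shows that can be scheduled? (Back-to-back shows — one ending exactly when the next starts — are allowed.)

6

Sort by end time and greedily take each interval whose start is ≥ the last chosen end.
By end time: (2,4), (2,7), (7,9), (8,11), (11,14), (14,17), (16,18), (16,19), (19,20), (19,21), (22,23).
Pick (2,4); next start ≥ 4 → (7,9); next start ≥ 9 → (11,14); next start ≥ 14 → (14,17); next start ≥ 17 → (19,20); next start ≥ 20 → (22,23).
Selected 6 shows.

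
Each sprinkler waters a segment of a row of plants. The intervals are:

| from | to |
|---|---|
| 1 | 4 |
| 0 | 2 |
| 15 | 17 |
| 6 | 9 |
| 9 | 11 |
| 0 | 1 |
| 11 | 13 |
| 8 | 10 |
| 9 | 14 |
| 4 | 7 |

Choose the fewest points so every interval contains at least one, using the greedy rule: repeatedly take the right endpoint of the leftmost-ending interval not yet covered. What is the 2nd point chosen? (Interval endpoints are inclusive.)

7

Process intervals by earliest right end; each time one isn't hit yet, stab at its right endpoint.
Sorted: [0,1] [0,2] [1,4] [4,7] [6,9] [8,10] [9,11] [11,13] [9,14] [15,17]
{[0,1],[0,2],[1,4]} hit by 1; {[4,7],[6,9]} hit by 7; {[8,10],[9,11]} hit by 10; {[11,13],[9,14]} hit by 13; {[15,17]} hit by 17.
Points: 1, 7, 10, 13, 17 (5 total).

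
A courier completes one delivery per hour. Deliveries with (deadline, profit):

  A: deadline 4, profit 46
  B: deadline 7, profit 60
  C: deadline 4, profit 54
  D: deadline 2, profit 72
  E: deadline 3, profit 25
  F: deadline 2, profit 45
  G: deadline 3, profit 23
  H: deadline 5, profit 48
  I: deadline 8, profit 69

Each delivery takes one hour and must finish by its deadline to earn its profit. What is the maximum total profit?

394

By profit: D(d2,72), I(d8,69), B(d7,60), C(d4,54), H(d5,48), A(d4,46), F(d2,45), E(d3,25), G(d3,23)
D→slot 2; I→slot 8; B→slot 7; C→slot 4; H→slot 5; A→slot 3; F→slot 1; E skipped; G skipped.
Profit = 45 + 72 + 46 + 54 + 48 + 60 + 69 = 394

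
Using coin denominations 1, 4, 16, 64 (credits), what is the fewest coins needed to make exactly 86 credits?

86 − 1×64→22 − 1×16→6 − 1×4→2 − 2×1→0
Total coins = 1 + 1 + 1 + 2 = 5

5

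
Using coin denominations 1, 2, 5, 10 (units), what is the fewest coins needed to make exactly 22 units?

22 − 2×10→2 − 1×2→0
Total coins = 2 + 1 = 3

3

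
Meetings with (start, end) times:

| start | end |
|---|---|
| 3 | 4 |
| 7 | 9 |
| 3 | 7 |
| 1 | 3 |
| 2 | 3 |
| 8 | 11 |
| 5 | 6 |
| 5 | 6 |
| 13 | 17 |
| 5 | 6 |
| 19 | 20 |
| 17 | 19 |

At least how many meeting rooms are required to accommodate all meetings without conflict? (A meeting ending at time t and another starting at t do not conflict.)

4

The answer is the maximum number of intervals overlapping at any instant.
Events (time:±→running): 1:+→1 2:+→2 3:-→1 3:-→0 3:+→1 3:+→2 4:-→1 5:+→2 5:+→3 5:+→4 … peak 4.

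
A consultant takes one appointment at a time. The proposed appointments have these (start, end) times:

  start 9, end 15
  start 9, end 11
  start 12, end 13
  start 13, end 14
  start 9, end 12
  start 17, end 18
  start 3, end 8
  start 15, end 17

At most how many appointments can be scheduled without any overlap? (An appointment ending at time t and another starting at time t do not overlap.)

Sort by end time and greedily take each interval whose start is ≥ the last chosen end.
Sorted by end: (3,8)  (9,11)  (9,12)  (12,13)  (13,14)  (9,15)  (15,17)  (17,18)
take (3,8); take (9,11); skip (9,12); take (12,13); take (13,14); take (15,17); take (17,18).
Selected 6 appointments.

6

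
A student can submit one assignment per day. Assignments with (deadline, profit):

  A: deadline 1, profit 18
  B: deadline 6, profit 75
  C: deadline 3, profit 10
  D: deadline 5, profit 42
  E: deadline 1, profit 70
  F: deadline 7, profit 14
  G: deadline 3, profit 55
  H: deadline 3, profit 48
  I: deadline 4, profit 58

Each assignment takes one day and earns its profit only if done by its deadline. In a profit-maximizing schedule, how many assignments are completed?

Profit order: B=75 E=70 I=58 G=55 H=48 D=42 A=18 F=14 C=10
Assign: B→slot 6, E→slot 1, I→slot 4, G→slot 3, H→slot 2, D→slot 5, A skipped, F→slot 7, C skipped.
Slots: [1:E] [2:H] [3:G] [4:I] [5:D] [6:B] [7:F]
7 of 9 scheduled.

7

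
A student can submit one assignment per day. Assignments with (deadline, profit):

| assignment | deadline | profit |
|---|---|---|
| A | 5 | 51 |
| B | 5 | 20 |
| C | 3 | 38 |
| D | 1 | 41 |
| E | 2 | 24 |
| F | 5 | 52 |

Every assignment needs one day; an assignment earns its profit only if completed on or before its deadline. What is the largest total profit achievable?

206

Take jobs in profit order; each goes to the latest open slot no later than its deadline.
Profit order: F=52 A=51 D=41 C=38 E=24 B=20
Assign: F→slot 5, A→slot 4, D→slot 1, C→slot 3, E→slot 2, B skipped.
Slots: [1:D] [2:E] [3:C] [4:A] [5:F]
Profit = 41 + 24 + 38 + 51 + 52 = 206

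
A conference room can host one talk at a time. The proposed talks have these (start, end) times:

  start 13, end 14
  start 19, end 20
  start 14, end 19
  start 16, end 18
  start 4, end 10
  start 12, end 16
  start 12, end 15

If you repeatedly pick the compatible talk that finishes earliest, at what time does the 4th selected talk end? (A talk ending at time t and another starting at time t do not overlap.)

20

Order by finish time; keep every interval that doesn't clash with the previous kept one.
By end time: (4,10), (13,14), (12,15), (12,16), (16,18), (14,19), (19,20).
Pick (4,10); next start ≥ 10 → (13,14); next start ≥ 14 → (16,18); next start ≥ 18 → (19,20).
Selected: (4,10) (13,14) (16,18) (19,20)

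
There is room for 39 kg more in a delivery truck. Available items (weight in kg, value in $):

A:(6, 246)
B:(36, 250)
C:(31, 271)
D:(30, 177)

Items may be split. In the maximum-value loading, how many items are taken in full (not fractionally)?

Sort by value per unit weight and fill in that order.
Ratios (sorted): A 41.00, C 8.74, B 6.94, D 5.90
take A (6 @ 246); take C (31 @ 271); take 2/36 of B → 13.89. Capacity used 39/39.
2 item(s) taken whole; one partial (take 2/36 of B).

2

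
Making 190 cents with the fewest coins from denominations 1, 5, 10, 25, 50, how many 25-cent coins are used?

190 = 3×50 + 1×25 + 1×10 + 1×5
Count of 25: 1

1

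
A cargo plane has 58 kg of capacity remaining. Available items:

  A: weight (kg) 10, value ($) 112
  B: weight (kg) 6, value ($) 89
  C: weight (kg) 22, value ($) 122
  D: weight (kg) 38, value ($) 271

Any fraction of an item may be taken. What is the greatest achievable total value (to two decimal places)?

494.18

Sort by value per unit weight and fill in that order.
Ratios (sorted): B 14.83, A 11.20, D 7.13, C 5.55
take B (6 @ 89); take A (10 @ 112); take D (38 @ 271); take 4/22 of C → 22.18. Capacity used 58/58.
Total value = 494.18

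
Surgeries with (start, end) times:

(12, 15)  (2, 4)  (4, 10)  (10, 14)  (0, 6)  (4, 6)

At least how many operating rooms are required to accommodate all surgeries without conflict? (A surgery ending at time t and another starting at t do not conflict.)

Count concurrent intervals with a sweep; the peak is the room count.
starts: [0, 2, 4, 4, 10, 12]
ends:   [4, 6, 6, 10, 14, 15]
s0→1 s2→2 e4→1 s4→2 s4→3  — peak 3.

3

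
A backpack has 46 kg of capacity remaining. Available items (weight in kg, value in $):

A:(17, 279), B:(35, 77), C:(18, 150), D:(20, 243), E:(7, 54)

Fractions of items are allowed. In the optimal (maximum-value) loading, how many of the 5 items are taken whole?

Greedy by value/weight ratio, highest first.
Order: A (279/17=16.41) > D (243/20=12.15) > C (150/18=8.33) > E (54/7=7.71) > B (77/35=2.20)
Fill: take A (17 @ 279) → take D (20 @ 243) → take 9/18 of C → 75.00; 46/46 used.
2 item(s) taken whole; one partial (take 9/18 of C).

2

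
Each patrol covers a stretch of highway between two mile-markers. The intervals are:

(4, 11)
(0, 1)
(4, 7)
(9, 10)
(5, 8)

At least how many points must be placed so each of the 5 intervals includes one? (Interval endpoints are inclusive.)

Sorted: [0,1] [4,7] [5,8] [9,10] [4,11]
{[0,1]} hit by 1; {[4,7],[5,8]} hit by 7; {[9,10],[4,11]} hit by 10.
Points: 1, 7, 10 (3 total).

3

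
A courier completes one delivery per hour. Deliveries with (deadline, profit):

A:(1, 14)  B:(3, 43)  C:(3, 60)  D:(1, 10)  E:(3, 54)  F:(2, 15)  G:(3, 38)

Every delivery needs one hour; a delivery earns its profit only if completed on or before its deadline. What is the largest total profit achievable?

157

Sort by profit descending; place each in the latest free slot ≤ its deadline.
Profit order: C=60 E=54 B=43 G=38 F=15 A=14 D=10
Assign: C→slot 3, E→slot 2, B→slot 1, G skipped, F skipped, A skipped, D skipped.
Slots: [1:B] [2:E] [3:C]
Profit = 43 + 54 + 60 = 157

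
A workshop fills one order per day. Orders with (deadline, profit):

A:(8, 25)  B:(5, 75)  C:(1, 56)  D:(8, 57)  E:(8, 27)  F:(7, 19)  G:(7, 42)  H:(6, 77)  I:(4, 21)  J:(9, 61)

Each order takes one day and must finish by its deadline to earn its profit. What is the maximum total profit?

Profit order: H=77 B=75 J=61 D=57 C=56 G=42 E=27 A=25 I=21 F=19
Assign: H→slot 6, B→slot 5, J→slot 9, D→slot 8, C→slot 1, G→slot 7, E→slot 4, A→slot 3, I→slot 2, F skipped.
Slots: [1:C] [2:I] [3:A] [4:E] [5:B] [6:H] [7:G] [8:D] [9:J]
Profit = 56 + 21 + 25 + 27 + 75 + 77 + 42 + 57 + 61 = 441

441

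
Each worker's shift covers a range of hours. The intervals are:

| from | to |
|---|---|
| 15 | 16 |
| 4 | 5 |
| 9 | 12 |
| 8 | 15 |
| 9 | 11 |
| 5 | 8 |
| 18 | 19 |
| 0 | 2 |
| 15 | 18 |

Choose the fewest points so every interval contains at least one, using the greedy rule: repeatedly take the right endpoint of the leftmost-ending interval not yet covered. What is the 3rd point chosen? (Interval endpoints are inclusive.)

By right end: [0,2]  [4,5]  [5,8]  [9,11]  [9,12]  [8,15]  [15,16]  [15,18]  [18,19]
[0,2] uncovered → point at 2; [4,5] uncovered → point at 5; [9,11] uncovered → point at 11; [15,16] uncovered → point at 16; [18,19] uncovered → point at 19.
Points: 2, 5, 11, 16, 19 (5 total).

11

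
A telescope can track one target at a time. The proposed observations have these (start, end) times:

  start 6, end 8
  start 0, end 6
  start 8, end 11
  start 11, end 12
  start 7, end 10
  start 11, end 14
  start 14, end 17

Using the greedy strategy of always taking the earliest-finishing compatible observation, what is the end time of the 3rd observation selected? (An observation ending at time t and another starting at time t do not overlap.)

11

Sort by end time and greedily take each interval whose start is ≥ the last chosen end.
By end time: (0,6), (6,8), (7,10), (8,11), (11,12), (11,14), (14,17).
Pick (0,6); next start ≥ 6 → (6,8); next start ≥ 8 → (8,11); next start ≥ 11 → (11,12); next start ≥ 12 → (14,17).
Selected: (0,6) (6,8) (8,11) (11,12) (14,17)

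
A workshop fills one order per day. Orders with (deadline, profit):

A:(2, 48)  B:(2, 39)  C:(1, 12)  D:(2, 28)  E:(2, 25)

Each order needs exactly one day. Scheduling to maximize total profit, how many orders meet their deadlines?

Take jobs in profit order; each goes to the latest open slot no later than its deadline.
Profit order: A=48 B=39 D=28 E=25 C=12
Assign: A→slot 2, B→slot 1, D skipped, E skipped, C skipped.
Slots: [1:B] [2:A]
2 of 5 scheduled.

2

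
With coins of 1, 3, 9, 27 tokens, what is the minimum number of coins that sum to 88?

88 = 3×27 + 2×3 + 1×1
Total coins = 3 + 2 + 1 = 6

6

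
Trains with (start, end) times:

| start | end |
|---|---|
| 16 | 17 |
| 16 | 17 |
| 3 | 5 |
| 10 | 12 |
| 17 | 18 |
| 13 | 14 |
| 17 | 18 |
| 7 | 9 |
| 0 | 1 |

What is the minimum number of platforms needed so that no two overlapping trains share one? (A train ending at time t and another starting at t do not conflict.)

Count concurrent intervals with a sweep; the peak is the room count.
Events (time:±→running): 0:+→1 1:-→0 3:+→1 5:-→0 7:+→1 9:-→0 10:+→1 12:-→0 13:+→1 14:-→0 16:+→1 16:+→2 … peak 2.

2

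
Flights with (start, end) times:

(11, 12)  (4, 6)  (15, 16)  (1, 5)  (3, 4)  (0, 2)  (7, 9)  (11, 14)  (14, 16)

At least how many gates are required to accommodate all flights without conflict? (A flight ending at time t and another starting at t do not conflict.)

2

The answer is the maximum number of intervals overlapping at any instant.
Events (time:±→running): 0:+→1 1:+→2 … peak 2.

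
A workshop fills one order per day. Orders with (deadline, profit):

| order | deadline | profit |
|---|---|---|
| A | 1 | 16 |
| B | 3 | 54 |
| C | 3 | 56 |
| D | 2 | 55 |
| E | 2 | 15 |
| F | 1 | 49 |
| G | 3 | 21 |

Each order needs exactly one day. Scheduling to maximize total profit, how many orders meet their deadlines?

By profit: C(d3,56), D(d2,55), B(d3,54), F(d1,49), G(d3,21), A(d1,16), E(d2,15)
C→slot 3; D→slot 2; B→slot 1; F skipped; G skipped; A skipped; E skipped.
3 of 7 scheduled.

3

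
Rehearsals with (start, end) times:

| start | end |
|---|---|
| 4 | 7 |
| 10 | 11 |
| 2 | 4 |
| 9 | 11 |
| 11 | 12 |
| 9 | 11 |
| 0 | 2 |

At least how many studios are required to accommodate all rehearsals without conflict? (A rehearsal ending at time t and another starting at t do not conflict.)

starts: [0, 2, 4, 9, 9, 10, 11]
ends:   [2, 4, 7, 11, 11, 11, 12]
s0→1 e2→0 s2→1 e4→0 s4→1 e7→0 s9→1 s9→2 s10→3  — peak 3.

3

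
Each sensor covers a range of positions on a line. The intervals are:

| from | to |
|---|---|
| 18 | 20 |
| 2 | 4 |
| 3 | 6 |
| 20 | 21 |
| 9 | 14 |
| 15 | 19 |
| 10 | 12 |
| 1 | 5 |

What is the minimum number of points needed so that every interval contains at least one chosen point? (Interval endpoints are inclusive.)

4

Sorted: [2,4] [1,5] [3,6] [10,12] [9,14] [15,19] [18,20] [20,21]
{[2,4],[1,5],[3,6]} hit by 4; {[10,12],[9,14]} hit by 12; {[15,19],[18,20]} hit by 19; {[20,21]} hit by 21.
Points: 4, 12, 19, 21 (4 total).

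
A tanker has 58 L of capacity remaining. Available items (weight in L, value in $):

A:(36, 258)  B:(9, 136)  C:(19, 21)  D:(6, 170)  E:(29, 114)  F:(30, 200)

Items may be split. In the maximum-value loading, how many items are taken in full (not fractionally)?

Order: D (170/6=28.33) > B (136/9=15.11) > A (258/36=7.17) > F (200/30=6.67) > E (114/29=3.93) > C (21/19=1.11)
Fill: take D (6 @ 170) → take B (9 @ 136) → take A (36 @ 258) → take 7/30 of F → 46.67; 58/58 used.
3 item(s) taken whole; one partial (take 7/30 of F).

3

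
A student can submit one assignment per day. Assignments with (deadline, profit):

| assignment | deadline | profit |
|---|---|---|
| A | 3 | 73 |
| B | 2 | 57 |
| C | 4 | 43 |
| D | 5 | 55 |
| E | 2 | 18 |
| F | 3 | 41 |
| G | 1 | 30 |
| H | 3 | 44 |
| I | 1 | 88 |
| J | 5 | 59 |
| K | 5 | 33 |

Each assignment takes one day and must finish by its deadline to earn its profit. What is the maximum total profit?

332

Take jobs in profit order; each goes to the latest open slot no later than its deadline.
Profit order: I=88 A=73 J=59 B=57 D=55 H=44 C=43 F=41 K=33 G=30 E=18
Assign: I→slot 1, A→slot 3, J→slot 5, B→slot 2, D→slot 4, H skipped, C skipped, F skipped, K skipped, G skipped, E skipped.
Slots: [1:I] [2:B] [3:A] [4:D] [5:J]
Profit = 88 + 57 + 73 + 55 + 59 = 332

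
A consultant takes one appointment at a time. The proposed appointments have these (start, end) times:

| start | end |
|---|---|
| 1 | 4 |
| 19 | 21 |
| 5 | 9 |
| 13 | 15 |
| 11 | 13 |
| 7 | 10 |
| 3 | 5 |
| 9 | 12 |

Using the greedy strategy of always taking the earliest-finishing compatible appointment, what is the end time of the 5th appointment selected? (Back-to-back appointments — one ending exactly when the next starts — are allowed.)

By end time: (1,4), (3,5), (5,9), (7,10), (9,12), (11,13), (13,15), (19,21).
Pick (1,4); next start ≥ 4 → (5,9); next start ≥ 9 → (9,12); next start ≥ 12 → (13,15); next start ≥ 15 → (19,21).
Selected: (1,4) (5,9) (9,12) (13,15) (19,21)

21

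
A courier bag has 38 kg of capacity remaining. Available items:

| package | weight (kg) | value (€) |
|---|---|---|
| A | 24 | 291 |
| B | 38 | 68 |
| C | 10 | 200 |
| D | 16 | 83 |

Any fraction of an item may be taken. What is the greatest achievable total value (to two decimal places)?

511.75

Sort by value per unit weight and fill in that order.
Ratios (sorted): C 20.00, A 12.12, D 5.19, B 1.79
take C (10 @ 200); take A (24 @ 291); take 4/16 of D → 20.75. Capacity used 38/38.
Total value = 511.75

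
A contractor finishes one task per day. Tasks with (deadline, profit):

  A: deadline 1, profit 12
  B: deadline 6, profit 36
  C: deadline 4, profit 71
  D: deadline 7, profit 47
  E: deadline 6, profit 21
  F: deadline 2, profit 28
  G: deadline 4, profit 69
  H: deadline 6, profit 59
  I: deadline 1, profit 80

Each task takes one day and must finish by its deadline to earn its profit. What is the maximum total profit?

By profit: I(d1,80), C(d4,71), G(d4,69), H(d6,59), D(d7,47), B(d6,36), F(d2,28), E(d6,21), A(d1,12)
I→slot 1; C→slot 4; G→slot 3; H→slot 6; D→slot 7; B→slot 5; F→slot 2; E skipped; A skipped.
Profit = 80 + 28 + 69 + 71 + 36 + 59 + 47 = 390

390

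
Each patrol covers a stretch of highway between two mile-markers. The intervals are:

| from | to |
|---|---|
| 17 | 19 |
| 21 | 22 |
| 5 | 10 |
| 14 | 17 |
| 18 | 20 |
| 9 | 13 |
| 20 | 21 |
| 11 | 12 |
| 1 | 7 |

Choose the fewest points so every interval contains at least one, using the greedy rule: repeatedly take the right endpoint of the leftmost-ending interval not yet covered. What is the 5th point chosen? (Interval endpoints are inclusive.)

Sorted: [1,7] [5,10] [11,12] [9,13] [14,17] [17,19] [18,20] [20,21] [21,22]
{[1,7],[5,10]} hit by 7; {[11,12],[9,13]} hit by 12; {[14,17],[17,19]} hit by 17; {[18,20],[20,21]} hit by 20; {[21,22]} hit by 22.
Points: 7, 12, 17, 20, 22 (5 total).

22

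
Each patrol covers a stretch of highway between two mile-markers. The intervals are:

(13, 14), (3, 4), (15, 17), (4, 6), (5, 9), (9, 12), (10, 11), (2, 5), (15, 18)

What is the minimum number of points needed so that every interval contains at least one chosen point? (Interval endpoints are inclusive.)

By right end: [3,4]  [2,5]  [4,6]  [5,9]  [10,11]  [9,12]  [13,14]  [15,17]  [15,18]
[3,4] uncovered → point at 4; [5,9] uncovered → point at 9; [10,11] uncovered → point at 11; [13,14] uncovered → point at 14; [15,17] uncovered → point at 17.
Points: 4, 9, 11, 14, 17 (5 total).

5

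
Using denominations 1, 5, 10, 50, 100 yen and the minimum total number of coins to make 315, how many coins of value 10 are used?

1

Use the largest denomination that fits, subtract, and repeat.
315 − 3×100→15 − 1×10→5 − 1×5→0
Count of 10: 1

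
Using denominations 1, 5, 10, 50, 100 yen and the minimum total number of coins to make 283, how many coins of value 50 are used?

1

283 − 2×100→83 − 1×50→33 − 3×10→3 − 3×1→0
Count of 50: 1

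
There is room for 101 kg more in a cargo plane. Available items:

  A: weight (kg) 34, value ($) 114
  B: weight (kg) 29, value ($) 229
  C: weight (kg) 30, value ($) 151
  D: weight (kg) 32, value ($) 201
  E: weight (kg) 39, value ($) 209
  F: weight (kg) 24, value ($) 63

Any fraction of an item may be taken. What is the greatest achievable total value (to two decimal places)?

Sort by value per unit weight and fill in that order.
Order: B (229/29=7.90) > D (201/32=6.28) > E (209/39=5.36) > C (151/30=5.03) > A (114/34=3.35) > F (63/24=2.62)
Fill: take B (29 @ 229) → take D (32 @ 201) → take E (39 @ 209) → take 1/30 of C → 5.03; 101/101 used.
Total value = 644.03

644.03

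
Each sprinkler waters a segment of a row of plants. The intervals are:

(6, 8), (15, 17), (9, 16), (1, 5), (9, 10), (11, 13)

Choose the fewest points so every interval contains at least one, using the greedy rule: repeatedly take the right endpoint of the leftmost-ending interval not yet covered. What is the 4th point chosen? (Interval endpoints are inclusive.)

Sorted: [1,5] [6,8] [9,10] [11,13] [9,16] [15,17]
{[1,5]} hit by 5; {[6,8]} hit by 8; {[9,10]} hit by 10; {[11,13],[9,16]} hit by 13; {[15,17]} hit by 17.
Points: 5, 8, 10, 13, 17 (5 total).

13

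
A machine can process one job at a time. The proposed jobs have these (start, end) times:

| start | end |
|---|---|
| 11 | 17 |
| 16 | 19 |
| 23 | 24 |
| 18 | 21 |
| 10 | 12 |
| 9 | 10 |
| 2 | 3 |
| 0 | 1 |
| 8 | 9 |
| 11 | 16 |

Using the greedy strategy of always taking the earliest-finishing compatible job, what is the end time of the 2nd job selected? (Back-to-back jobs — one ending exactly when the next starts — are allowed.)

3

Sort by end time and greedily take each interval whose start is ≥ the last chosen end.
By end time: (0,1), (2,3), (8,9), (9,10), (10,12), (11,16), (11,17), (16,19), (18,21), (23,24).
Pick (0,1); next start ≥ 1 → (2,3); next start ≥ 3 → (8,9); next start ≥ 9 → (9,10); next start ≥ 10 → (10,12); next start ≥ 12 → (16,19); next start ≥ 19 → (23,24).
Selected: (0,1) (2,3) (8,9) (9,10) (10,12) (16,19) (23,24)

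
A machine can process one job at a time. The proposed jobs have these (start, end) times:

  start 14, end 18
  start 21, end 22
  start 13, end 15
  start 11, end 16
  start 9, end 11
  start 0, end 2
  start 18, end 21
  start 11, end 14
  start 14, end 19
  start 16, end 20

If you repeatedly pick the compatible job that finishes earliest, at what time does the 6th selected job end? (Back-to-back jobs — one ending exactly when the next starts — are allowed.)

22

Sort by end time and greedily take each interval whose start is ≥ the last chosen end.
Sorted by end: (0,2)  (9,11)  (11,14)  (13,15)  (11,16)  (14,18)  (14,19)  (16,20)  (18,21)  (21,22)
take (0,2); take (9,11); take (11,14); take (14,18); take (18,21); take (21,22).
Selected: (0,2) (9,11) (11,14) (14,18) (18,21) (21,22)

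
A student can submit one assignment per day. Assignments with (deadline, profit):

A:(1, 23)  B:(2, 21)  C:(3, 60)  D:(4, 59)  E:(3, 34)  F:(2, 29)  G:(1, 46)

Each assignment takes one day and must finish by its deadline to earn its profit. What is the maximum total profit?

199

Profit order: C=60 D=59 G=46 E=34 F=29 A=23 B=21
Assign: C→slot 3, D→slot 4, G→slot 1, E→slot 2, F skipped, A skipped, B skipped.
Slots: [1:G] [2:E] [3:C] [4:D]
Profit = 46 + 34 + 60 + 59 = 199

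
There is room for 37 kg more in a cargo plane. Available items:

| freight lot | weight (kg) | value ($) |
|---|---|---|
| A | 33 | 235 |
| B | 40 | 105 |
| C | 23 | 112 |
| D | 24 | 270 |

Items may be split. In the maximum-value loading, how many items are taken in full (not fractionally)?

Order: D (270/24=11.25) > A (235/33=7.12) > C (112/23=4.87) > B (105/40=2.62)
Fill: take D (24 @ 270) → take 13/33 of A → 92.58; 37/37 used.
1 item(s) taken whole; one partial (take 13/33 of A).

1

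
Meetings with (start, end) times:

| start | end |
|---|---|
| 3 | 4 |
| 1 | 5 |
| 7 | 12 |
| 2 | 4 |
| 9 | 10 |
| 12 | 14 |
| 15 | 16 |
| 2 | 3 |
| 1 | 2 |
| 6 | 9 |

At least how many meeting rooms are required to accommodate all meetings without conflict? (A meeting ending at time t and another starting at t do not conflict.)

starts: [1, 1, 2, 2, 3, 6, 7, 9, 12, 15]
ends:   [2, 3, 4, 4, 5, 9, 10, 12, 14, 16]
s1→1 s1→2 e2→1 s2→2 s2→3  — peak 3.

3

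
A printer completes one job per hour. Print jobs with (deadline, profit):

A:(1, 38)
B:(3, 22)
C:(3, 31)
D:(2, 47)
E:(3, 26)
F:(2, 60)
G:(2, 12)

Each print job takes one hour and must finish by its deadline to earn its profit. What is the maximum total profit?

138

Profit order: F=60 D=47 A=38 C=31 E=26 B=22 G=12
Assign: F→slot 2, D→slot 1, A skipped, C→slot 3, E skipped, B skipped, G skipped.
Slots: [1:D] [2:F] [3:C]
Profit = 47 + 60 + 31 = 138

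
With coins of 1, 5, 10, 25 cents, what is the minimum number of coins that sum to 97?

7

Use the largest denomination that fits, subtract, and repeat.
97 − 3×25→22 − 2×10→2 − 2×1→0
Total coins = 3 + 2 + 2 = 7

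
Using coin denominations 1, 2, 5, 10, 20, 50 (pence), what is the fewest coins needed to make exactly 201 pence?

5

201 − 4×50→1 − 1×1→0
Total coins = 4 + 1 = 5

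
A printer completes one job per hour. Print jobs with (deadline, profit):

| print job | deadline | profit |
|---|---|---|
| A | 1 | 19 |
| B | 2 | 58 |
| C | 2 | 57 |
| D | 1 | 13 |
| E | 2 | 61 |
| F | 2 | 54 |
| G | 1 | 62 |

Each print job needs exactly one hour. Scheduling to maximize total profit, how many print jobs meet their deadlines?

Sort by profit descending; place each in the latest free slot ≤ its deadline.
By profit: G(d1,62), E(d2,61), B(d2,58), C(d2,57), F(d2,54), A(d1,19), D(d1,13)
G→slot 1; E→slot 2; B skipped; C skipped; F skipped; A skipped; D skipped.
2 of 7 scheduled.

2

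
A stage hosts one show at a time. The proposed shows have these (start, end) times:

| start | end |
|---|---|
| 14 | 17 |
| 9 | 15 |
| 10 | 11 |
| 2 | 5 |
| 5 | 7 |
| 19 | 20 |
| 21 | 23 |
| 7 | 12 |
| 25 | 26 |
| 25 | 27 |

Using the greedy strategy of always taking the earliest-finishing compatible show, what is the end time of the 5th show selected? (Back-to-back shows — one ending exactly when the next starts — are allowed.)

By end time: (2,5), (5,7), (10,11), (7,12), (9,15), (14,17), (19,20), (21,23), (25,26), (25,27).
Pick (2,5); next start ≥ 5 → (5,7); next start ≥ 7 → (10,11); next start ≥ 11 → (14,17); next start ≥ 17 → (19,20); next start ≥ 20 → (21,23); next start ≥ 23 → (25,26).
Selected: (2,5) (5,7) (10,11) (14,17) (19,20) (21,23) (25,26)

20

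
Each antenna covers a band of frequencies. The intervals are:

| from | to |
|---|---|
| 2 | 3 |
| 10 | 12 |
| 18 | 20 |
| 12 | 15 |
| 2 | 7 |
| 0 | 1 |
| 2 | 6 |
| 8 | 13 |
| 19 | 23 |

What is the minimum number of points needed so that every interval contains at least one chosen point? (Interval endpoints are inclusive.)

4

Process intervals by earliest right end; each time one isn't hit yet, stab at its right endpoint.
By right end: [0,1]  [2,3]  [2,6]  [2,7]  [10,12]  [8,13]  [12,15]  [18,20]  [19,23]
[0,1] uncovered → point at 1; [2,3] uncovered → point at 3; [10,12] uncovered → point at 12; [18,20] uncovered → point at 20.
Points: 1, 3, 12, 20 (4 total).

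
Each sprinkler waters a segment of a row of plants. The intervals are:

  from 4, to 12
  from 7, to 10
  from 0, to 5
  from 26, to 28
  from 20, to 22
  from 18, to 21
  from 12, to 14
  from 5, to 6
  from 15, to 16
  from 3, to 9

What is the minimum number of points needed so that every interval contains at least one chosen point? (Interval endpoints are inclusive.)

By right end: [0,5]  [5,6]  [3,9]  [7,10]  [4,12]  [12,14]  [15,16]  [18,21]  [20,22]  [26,28]
[0,5] uncovered → point at 5; [7,10] uncovered → point at 10; [12,14] uncovered → point at 14; [15,16] uncovered → point at 16; [18,21] uncovered → point at 21; [26,28] uncovered → point at 28.
Points: 5, 10, 14, 16, 21, 28 (6 total).

6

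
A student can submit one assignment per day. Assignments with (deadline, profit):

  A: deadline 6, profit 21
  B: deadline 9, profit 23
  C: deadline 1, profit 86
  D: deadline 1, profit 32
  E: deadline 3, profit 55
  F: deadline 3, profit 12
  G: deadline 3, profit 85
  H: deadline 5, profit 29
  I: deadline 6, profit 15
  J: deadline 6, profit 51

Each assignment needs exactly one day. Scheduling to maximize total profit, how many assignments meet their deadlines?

7

Take jobs in profit order; each goes to the latest open slot no later than its deadline.
By profit: C(d1,86), G(d3,85), E(d3,55), J(d6,51), D(d1,32), H(d5,29), B(d9,23), A(d6,21), I(d6,15), F(d3,12)
C→slot 1; G→slot 3; E→slot 2; J→slot 6; D skipped; H→slot 5; B→slot 9; A→slot 4; I skipped; F skipped.
7 of 10 scheduled.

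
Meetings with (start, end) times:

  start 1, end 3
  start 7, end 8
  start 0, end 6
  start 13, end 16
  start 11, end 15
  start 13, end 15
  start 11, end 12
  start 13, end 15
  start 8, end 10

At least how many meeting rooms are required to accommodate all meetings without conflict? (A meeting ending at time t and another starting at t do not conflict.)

4

The answer is the maximum number of intervals overlapping at any instant.
starts: [0, 1, 7, 8, 11, 11, 13, 13, 13]
ends:   [3, 6, 8, 10, 12, 15, 15, 15, 16]
s0→1 s1→2 e3→1 e6→0 s7→1 e8→0 s8→1 e10→0 s11→1 s11→2 e12→1 s13→2 s13→3 s13→4  — peak 4.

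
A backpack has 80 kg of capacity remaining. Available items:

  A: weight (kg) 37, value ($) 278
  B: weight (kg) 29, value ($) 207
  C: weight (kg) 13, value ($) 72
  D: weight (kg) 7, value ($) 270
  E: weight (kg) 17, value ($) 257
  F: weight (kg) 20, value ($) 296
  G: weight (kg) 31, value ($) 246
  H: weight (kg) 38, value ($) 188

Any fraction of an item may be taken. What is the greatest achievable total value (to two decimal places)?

Order: D (270/7=38.57) > E (257/17=15.12) > F (296/20=14.80) > G (246/31=7.94) > A (278/37=7.51) > B (207/29=7.14) > C (72/13=5.54) > H (188/38=4.95)
Fill: take D (7 @ 270) → take E (17 @ 257) → take F (20 @ 296) → take G (31 @ 246) → take 5/37 of A → 37.57; 80/80 used.
Total value = 1106.57

1106.57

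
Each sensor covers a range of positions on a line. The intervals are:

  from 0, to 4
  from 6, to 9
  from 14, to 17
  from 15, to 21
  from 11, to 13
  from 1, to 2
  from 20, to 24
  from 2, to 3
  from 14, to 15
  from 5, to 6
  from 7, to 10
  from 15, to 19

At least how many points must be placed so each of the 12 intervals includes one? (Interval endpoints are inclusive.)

6

Process intervals by earliest right end; each time one isn't hit yet, stab at its right endpoint.
Sorted: [1,2] [2,3] [0,4] [5,6] [6,9] [7,10] [11,13] [14,15] [14,17] [15,19] [15,21] [20,24]
{[1,2],[2,3],[0,4]} hit by 2; {[5,6],[6,9]} hit by 6; {[7,10]} hit by 10; {[11,13]} hit by 13; {[14,15],[14,17],[15,19],[15,21]} hit by 15; {[20,24]} hit by 24.
Points: 2, 6, 10, 13, 15, 24 (6 total).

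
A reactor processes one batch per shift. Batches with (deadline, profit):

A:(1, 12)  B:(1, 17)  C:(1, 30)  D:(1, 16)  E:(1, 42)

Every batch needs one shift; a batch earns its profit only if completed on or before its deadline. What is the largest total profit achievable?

Sort by profit descending; place each in the latest free slot ≤ its deadline.
By profit: E(d1,42), C(d1,30), B(d1,17), D(d1,16), A(d1,12)
E→slot 1; C skipped; B skipped; D skipped; A skipped.
Profit = 42 = 42

42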